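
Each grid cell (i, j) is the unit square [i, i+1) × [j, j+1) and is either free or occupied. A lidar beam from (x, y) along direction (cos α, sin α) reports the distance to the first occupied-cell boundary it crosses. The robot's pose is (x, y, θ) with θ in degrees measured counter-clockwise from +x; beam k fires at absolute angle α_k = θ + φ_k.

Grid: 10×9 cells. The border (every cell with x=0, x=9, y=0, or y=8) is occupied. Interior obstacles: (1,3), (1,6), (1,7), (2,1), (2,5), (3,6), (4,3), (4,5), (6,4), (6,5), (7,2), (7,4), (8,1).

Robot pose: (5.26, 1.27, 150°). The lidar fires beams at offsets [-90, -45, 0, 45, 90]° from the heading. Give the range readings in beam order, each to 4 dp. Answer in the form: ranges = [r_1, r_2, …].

ranges = [3.1523, 1.7910, 3.7643, 1.0432, 0.3118]

beam 1: φ=-90°, α=60°
  direction (0.5000, 0.8660); cell (5,1); t to first gridline: x 1.4800, y 0.8429 (then +2.0000 / +1.1547)
    (5,2) via y @ 0.8429
    (6,2) via x @ 1.4800
    (6,3) via y @ 1.9976
    (6,4) via y @ 3.1523  # hit
  → r_1 = 3.1523
beam 2: φ=-45°, α=105°
  direction (-0.2588, 0.9659); cell (5,1); t to first gridline: x 1.0046, y 0.7558 (then +3.8637 / +1.0353)
    (5,2) via y @ 0.7558
    (4,2) via x @ 1.0046
    (4,3) via y @ 1.7910  # hit
  → r_2 = 1.7910
beam 3: φ=0°, α=150°
  direction (-0.8660, 0.5000); cell (5,1); t to first gridline: x 0.3002, y 1.4600 (then +1.1547 / +2.0000)
    (4,1) via x @ 0.3002
    (3,1) via x @ 1.4549
    (3,2) via y @ 1.4600
    (2,2) via x @ 2.6096
    (2,3) via y @ 3.4600
    (1,3) via x @ 3.7643  # hit
  → r_3 = 3.7643
beam 4: φ=45°, α=195°
  direction (-0.9659, -0.2588); cell (5,1); t to first gridline: x 0.2692, y 1.0432 (then +1.0353 / +3.8637)
    (4,1) via x @ 0.2692
    (4,0) via y @ 1.0432  # hit
  → r_4 = 1.0432
beam 5: φ=90°, α=240°
  direction (-0.5000, -0.8660); cell (5,1); t to first gridline: x 0.5200, y 0.3118 (then +2.0000 / +1.1547)
    (5,0) via y @ 0.3118  # hit
  → r_5 = 0.3118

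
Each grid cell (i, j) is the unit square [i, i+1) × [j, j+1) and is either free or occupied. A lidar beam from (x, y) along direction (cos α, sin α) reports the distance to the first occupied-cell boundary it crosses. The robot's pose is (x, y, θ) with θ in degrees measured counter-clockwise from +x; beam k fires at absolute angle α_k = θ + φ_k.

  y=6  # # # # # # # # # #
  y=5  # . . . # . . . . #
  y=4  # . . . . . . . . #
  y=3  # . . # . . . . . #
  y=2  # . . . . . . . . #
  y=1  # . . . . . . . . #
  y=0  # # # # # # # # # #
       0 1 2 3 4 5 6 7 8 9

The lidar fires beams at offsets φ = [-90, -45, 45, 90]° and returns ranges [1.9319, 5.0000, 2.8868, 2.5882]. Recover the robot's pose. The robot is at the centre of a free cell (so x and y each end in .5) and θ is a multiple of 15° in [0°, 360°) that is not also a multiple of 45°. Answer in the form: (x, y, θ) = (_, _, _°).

Candidates: 38 free-cell centres × 16 headings = 608 poses. Raycast each; keep the one whose scan matches to 4 dp.
  (7.5, 5.5, 345°): beam 1 = 4.6587 ≠ 1.9319 ✗
  (7.5, 5.5, 105°): beam 1 = 1.5529 ≠ 1.9319 ✗
  (5.5, 4.5, 60°): beam 1 = 4.0415 ≠ 1.9319 ✗
  (1.5, 5.5, 255°): beam 1 = 0.5176 ≠ 1.9319 ✗
  …
  (5.5, 3.5, 195°): r_1=1.9319, r_2=5.0000, r_3=2.8868, r_4=2.5882 — all match ✓
Only this pose fits every beam.

(x, y, θ) = (5.5, 3.5, 195°)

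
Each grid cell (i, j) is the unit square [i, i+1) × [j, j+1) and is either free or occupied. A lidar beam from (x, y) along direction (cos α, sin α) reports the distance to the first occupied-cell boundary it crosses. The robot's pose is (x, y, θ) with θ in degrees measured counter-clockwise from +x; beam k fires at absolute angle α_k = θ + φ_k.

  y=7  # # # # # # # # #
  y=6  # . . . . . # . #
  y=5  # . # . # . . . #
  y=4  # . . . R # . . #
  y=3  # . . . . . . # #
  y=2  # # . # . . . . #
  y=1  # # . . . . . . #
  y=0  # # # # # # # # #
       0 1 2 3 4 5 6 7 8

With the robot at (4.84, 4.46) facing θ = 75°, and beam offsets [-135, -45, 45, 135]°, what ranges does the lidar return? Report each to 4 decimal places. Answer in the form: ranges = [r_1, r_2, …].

ranges = [0.3200, 0.1848, 0.6235, 3.2793]

beam 1: φ=-135°, α=300°
  d=(0.5000,-0.8660)  start (4,4)  tX=0.3200 tY=0.5312  stride 1/|dx|=2.0000 1/|dy|=1.1547
    cross x-line → (5,4), t=0.3200 (wall)
  → r_1 = 0.3200
beam 2: φ=-45°, α=30°
  d=(0.8660,0.5000)  start (4,4)  tX=0.1848 tY=1.0800  stride 1/|dx|=1.1547 1/|dy|=2.0000
    cross x-line → (5,4), t=0.1848 (wall)
  → r_2 = 0.1848
beam 3: φ=45°, α=120°
  d=(-0.5000,0.8660)  start (4,4)  tX=1.6800 tY=0.6235  stride 1/|dx|=2.0000 1/|dy|=1.1547
    cross y-line → (4,5), t=0.6235 (wall)
  → r_3 = 0.6235
beam 4: φ=135°, α=210°
  d=(-0.8660,-0.5000)  start (4,4)  tX=0.9699 tY=0.9200  stride 1/|dx|=1.1547 1/|dy|=2.0000
    cross y-line → (4,3), t=0.9200
    cross x-line → (3,3), t=0.9699
    cross x-line → (2,3), t=2.1246
    cross y-line → (2,2), t=2.9200
    cross x-line → (1,2), t=3.2793 (wall)
  → r_4 = 3.2793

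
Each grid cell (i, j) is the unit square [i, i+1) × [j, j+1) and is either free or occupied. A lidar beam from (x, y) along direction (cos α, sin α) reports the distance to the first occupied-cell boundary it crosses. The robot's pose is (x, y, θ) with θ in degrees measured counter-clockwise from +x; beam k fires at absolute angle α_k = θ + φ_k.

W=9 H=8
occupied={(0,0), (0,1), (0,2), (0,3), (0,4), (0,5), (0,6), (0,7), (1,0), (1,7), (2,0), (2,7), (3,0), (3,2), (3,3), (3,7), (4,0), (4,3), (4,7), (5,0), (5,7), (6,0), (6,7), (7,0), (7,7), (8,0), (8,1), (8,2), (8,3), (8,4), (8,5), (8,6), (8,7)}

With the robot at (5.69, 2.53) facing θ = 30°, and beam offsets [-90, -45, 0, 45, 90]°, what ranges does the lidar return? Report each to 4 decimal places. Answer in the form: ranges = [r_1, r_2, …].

beam 1: φ=-90°, α=300°
  cosα=0.5000 sinα=-0.8660 | (5,2) | tMaxX 0.6200 tMaxY 0.6120 | tΔX 2.0000 tΔY 1.1547
    t=0.6120 [y] (5,1)
    t=0.6200 [x] (6,1)
    t=1.7667 [y] (6,0) — stop
  → r_1 = 1.7667
beam 2: φ=-45°, α=345°
  cosα=0.9659 sinα=-0.2588 | (5,2) | tMaxX 0.3209 tMaxY 2.0478 | tΔX 1.0353 tΔY 3.8637
    t=0.3209 [x] (6,2)
    t=1.3562 [x] (7,2)
    t=2.0478 [y] (7,1)
    t=2.3915 [x] (8,1) — stop
  → r_2 = 2.3915
beam 3: φ=0°, α=30°
  cosα=0.8660 sinα=0.5000 | (5,2) | tMaxX 0.3580 tMaxY 0.9400 | tΔX 1.1547 tΔY 2.0000
    t=0.3580 [x] (6,2)
    t=0.9400 [y] (6,3)
    t=1.5127 [x] (7,3)
    t=2.6674 [x] (8,3) — stop
  → r_3 = 2.6674
beam 4: φ=45°, α=75°
  cosα=0.2588 sinα=0.9659 | (5,2) | tMaxX 1.1977 tMaxY 0.4866 | tΔX 3.8637 tΔY 1.0353
    t=0.4866 [y] (5,3)
    t=1.1977 [x] (6,3)
    t=1.5219 [y] (6,4)
    t=2.5571 [y] (6,5)
    t=3.5924 [y] (6,6)
    t=4.6277 [y] (6,7) — stop
  → r_4 = 4.6277
beam 5: φ=90°, α=120°
  cosα=-0.5000 sinα=0.8660 | (5,2) | tMaxX 1.3800 tMaxY 0.5427 | tΔX 2.0000 tΔY 1.1547
    t=0.5427 [y] (5,3)
    t=1.3800 [x] (4,3) — stop
  → r_5 = 1.3800

ranges = [1.7667, 2.3915, 2.6674, 4.6277, 1.3800]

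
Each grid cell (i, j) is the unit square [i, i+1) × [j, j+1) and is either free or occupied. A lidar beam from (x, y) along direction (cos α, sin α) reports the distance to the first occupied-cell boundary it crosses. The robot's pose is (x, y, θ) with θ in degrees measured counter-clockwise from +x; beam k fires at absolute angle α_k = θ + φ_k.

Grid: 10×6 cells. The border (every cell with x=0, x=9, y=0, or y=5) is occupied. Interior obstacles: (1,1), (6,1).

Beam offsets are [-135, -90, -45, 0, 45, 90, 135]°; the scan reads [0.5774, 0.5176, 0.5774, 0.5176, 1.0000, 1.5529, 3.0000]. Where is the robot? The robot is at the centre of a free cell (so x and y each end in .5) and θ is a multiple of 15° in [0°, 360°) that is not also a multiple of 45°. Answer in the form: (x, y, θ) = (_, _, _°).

Candidates: 30 free-cell centres × 16 headings = 480 poses. Raycast each; keep the one whose scan matches to 4 dp.
  (1.5, 3.5, 240°): beam 1 = 1.5529 ≠ 0.5774 ✗
  (1.5, 2.5, 345°): beam 4 = 4.6587 ≠ 0.5176 ✗
  (7.5, 4.5, 240°): beam 1 = 0.5176 ≠ 0.5774 ✗
  …
  (7.5, 1.5, 285°): r_1=0.5774, r_2=0.5176, r_3=0.5774, r_4=0.5176, r_5=1.0000, r_6=1.5529, r_7=3.0000 — all match ✓
Unique over the lattice → pose = (7.5, 1.5, 285°).

(x, y, θ) = (7.5, 1.5, 285°)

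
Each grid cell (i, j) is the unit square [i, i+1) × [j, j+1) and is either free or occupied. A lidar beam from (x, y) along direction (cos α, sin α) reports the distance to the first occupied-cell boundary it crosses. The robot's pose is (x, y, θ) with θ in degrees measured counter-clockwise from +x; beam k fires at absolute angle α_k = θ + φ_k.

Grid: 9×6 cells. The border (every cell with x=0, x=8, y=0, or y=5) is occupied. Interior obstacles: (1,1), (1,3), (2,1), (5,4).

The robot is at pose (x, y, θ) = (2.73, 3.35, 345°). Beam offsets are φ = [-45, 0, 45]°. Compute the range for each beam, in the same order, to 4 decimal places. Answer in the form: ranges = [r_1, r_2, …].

ranges = [2.7135, 5.4559, 2.6212]

beam 1: φ=-45°, α=300°
  direction (0.5000, -0.8660); cell (2,3); t to first gridline: x 0.5400, y 0.4041 (then +2.0000 / +1.1547)
    (2,2) via y @ 0.4041
    (3,2) via x @ 0.5400
    (3,1) via y @ 1.5588
    (4,1) via x @ 2.5400
    (4,0) via y @ 2.7135  # hit
  → r_1 = 2.7135
beam 2: φ=0°, α=345°
  direction (0.9659, -0.2588); cell (2,3); t to first gridline: x 0.2795, y 1.3523 (then +1.0353 / +3.8637)
    (3,3) via x @ 0.2795
    (4,3) via x @ 1.3148
    (4,2) via y @ 1.3523
    (5,2) via x @ 2.3501
    (6,2) via x @ 3.3854
    (7,2) via x @ 4.4206
    (7,1) via y @ 5.2160
    (8,1) via x @ 5.4559  # hit
  → r_2 = 5.4559
beam 3: φ=45°, α=30°
  direction (0.8660, 0.5000); cell (2,3); t to first gridline: x 0.3118, y 1.3000 (then +1.1547 / +2.0000)
    (3,3) via x @ 0.3118
    (3,4) via y @ 1.3000
    (4,4) via x @ 1.4665
    (5,4) via x @ 2.6212  # hit
  → r_3 = 2.6212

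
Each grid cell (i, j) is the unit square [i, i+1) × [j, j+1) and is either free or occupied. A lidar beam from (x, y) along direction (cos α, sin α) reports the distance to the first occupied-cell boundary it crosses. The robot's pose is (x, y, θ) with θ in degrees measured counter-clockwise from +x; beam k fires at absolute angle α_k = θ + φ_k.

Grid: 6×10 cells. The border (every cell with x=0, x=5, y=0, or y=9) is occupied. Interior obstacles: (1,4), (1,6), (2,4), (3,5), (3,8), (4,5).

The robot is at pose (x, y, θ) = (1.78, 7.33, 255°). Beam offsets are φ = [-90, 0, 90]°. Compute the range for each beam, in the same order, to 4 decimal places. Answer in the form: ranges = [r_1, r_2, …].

beam 1: φ=-90°, α=165°
  d=(-0.9659,0.2588)  start (1,7)  tX=0.8075 tY=2.5887  stride 1/|dx|=1.0353 1/|dy|=3.8637
    cross x-line → (0,7), t=0.8075 (wall)
  → r_1 = 0.8075
beam 2: φ=0°, α=255°
  d=(-0.2588,-0.9659)  start (1,7)  tX=3.0137 tY=0.3416  stride 1/|dx|=3.8637 1/|dy|=1.0353
    cross y-line → (1,6), t=0.3416 (wall)
  → r_2 = 0.3416
beam 3: φ=90°, α=345°
  d=(0.9659,-0.2588)  start (1,7)  tX=0.2278 tY=1.2750  stride 1/|dx|=1.0353 1/|dy|=3.8637
    cross x-line → (2,7), t=0.2278
    cross x-line → (3,7), t=1.2630
    cross y-line → (3,6), t=1.2750
    cross x-line → (4,6), t=2.2983
    cross x-line → (5,6), t=3.3336 (wall)
  → r_3 = 3.3336

ranges = [0.8075, 0.3416, 3.3336]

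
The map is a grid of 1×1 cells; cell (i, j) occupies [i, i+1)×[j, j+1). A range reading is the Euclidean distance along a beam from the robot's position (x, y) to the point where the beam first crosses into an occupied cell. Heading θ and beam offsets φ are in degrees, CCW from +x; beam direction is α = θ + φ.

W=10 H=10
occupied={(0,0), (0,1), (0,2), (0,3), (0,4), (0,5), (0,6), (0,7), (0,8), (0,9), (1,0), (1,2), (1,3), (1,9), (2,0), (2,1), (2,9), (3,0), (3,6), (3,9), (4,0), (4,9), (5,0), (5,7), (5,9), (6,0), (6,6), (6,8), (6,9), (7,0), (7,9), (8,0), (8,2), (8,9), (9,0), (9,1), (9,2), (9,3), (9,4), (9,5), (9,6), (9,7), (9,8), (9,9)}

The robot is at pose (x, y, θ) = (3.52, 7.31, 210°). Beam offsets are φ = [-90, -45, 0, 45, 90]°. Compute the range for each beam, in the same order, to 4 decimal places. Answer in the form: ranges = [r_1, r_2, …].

ranges = [1.9514, 2.6089, 2.9098, 0.3209, 0.3580]

beam 1: φ=-90°, α=120°
  d=(-0.5000,0.8660)  start (3,7)  tX=1.0400 tY=0.7967  stride 1/|dx|=2.0000 1/|dy|=1.1547
    cross y-line → (3,8), t=0.7967
    cross x-line → (2,8), t=1.0400
    cross y-line → (2,9), t=1.9514 (wall)
  → r_1 = 1.9514
beam 2: φ=-45°, α=165°
  d=(-0.9659,0.2588)  start (3,7)  tX=0.5383 tY=2.6660  stride 1/|dx|=1.0353 1/|dy|=3.8637
    cross x-line → (2,7), t=0.5383
    cross x-line → (1,7), t=1.5736
    cross x-line → (0,7), t=2.6089 (wall)
  → r_2 = 2.6089
beam 3: φ=0°, α=210°
  d=(-0.8660,-0.5000)  start (3,7)  tX=0.6004 tY=0.6200  stride 1/|dx|=1.1547 1/|dy|=2.0000
    cross x-line → (2,7), t=0.6004
    cross y-line → (2,6), t=0.6200
    cross x-line → (1,6), t=1.7551
    cross y-line → (1,5), t=2.6200
    cross x-line → (0,5), t=2.9098 (wall)
  → r_3 = 2.9098
beam 4: φ=45°, α=255°
  d=(-0.2588,-0.9659)  start (3,7)  tX=2.0091 tY=0.3209  stride 1/|dx|=3.8637 1/|dy|=1.0353
    cross y-line → (3,6), t=0.3209 (wall)
  → r_4 = 0.3209
beam 5: φ=90°, α=300°
  d=(0.5000,-0.8660)  start (3,7)  tX=0.9600 tY=0.3580  stride 1/|dx|=2.0000 1/|dy|=1.1547
    cross y-line → (3,6), t=0.3580 (wall)
  → r_5 = 0.3580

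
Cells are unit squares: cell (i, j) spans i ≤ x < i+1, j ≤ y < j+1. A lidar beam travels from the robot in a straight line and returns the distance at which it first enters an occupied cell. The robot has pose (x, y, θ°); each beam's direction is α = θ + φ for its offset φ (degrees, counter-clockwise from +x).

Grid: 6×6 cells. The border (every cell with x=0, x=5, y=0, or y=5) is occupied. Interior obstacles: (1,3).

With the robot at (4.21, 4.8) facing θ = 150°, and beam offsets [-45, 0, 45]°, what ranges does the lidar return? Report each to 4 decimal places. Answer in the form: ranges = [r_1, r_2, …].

ranges = [0.2071, 0.4000, 3.0910]

beam 1: φ=-45°, α=105°
  dir = (cos 105°, sin 105°) = (-0.2588, 0.9659); from cell (4,4)
  next x-line at t=0.8114, next y-line at t=0.2071; Δt_x=3.8637, Δt_y=1.0353
    y: enter (4,5) at t=0.2071 ← occupied
  → r_1 = 0.2071
beam 2: φ=0°, α=150°
  dir = (cos 150°, sin 150°) = (-0.8660, 0.5000); from cell (4,4)
  next x-line at t=0.2425, next y-line at t=0.4000; Δt_x=1.1547, Δt_y=2.0000
    x: enter (3,4) at t=0.2425
    y: enter (3,5) at t=0.4000 ← occupied
  → r_2 = 0.4000
beam 3: φ=45°, α=195°
  dir = (cos 195°, sin 195°) = (-0.9659, -0.2588); from cell (4,4)
  next x-line at t=0.2174, next y-line at t=3.0910; Δt_x=1.0353, Δt_y=3.8637
    x: enter (3,4) at t=0.2174
    x: enter (2,4) at t=1.2527
    x: enter (1,4) at t=2.2880
    y: enter (1,3) at t=3.0910 ← occupied
  → r_3 = 3.0910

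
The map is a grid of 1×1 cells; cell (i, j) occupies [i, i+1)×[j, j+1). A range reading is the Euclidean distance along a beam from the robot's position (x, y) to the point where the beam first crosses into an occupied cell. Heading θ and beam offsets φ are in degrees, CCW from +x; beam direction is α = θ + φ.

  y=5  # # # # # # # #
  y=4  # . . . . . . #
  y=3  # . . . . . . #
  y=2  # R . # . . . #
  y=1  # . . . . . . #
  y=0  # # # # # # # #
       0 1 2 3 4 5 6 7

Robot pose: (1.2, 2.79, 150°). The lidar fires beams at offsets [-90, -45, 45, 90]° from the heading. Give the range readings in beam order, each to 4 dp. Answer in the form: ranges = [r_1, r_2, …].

ranges = [2.5519, 0.7727, 0.2071, 0.4000]

beam 1: φ=-90°, α=60°
  direction (0.5000, 0.8660); cell (1,2); t to first gridline: x 1.6000, y 0.2425 (then +2.0000 / +1.1547)
    (1,3) via y @ 0.2425
    (1,4) via y @ 1.3972
    (2,4) via x @ 1.6000
    (2,5) via y @ 2.5519  # hit
  → r_1 = 2.5519
beam 2: φ=-45°, α=105°
  direction (-0.2588, 0.9659); cell (1,2); t to first gridline: x 0.7727, y 0.2174 (then +3.8637 / +1.0353)
    (1,3) via y @ 0.2174
    (0,3) via x @ 0.7727  # hit
  → r_2 = 0.7727
beam 3: φ=45°, α=195°
  direction (-0.9659, -0.2588); cell (1,2); t to first gridline: x 0.2071, y 3.0523 (then +1.0353 / +3.8637)
    (0,2) via x @ 0.2071  # hit
  → r_3 = 0.2071
beam 4: φ=90°, α=240°
  direction (-0.5000, -0.8660); cell (1,2); t to first gridline: x 0.4000, y 0.9122 (then +2.0000 / +1.1547)
    (0,2) via x @ 0.4000  # hit
  → r_4 = 0.4000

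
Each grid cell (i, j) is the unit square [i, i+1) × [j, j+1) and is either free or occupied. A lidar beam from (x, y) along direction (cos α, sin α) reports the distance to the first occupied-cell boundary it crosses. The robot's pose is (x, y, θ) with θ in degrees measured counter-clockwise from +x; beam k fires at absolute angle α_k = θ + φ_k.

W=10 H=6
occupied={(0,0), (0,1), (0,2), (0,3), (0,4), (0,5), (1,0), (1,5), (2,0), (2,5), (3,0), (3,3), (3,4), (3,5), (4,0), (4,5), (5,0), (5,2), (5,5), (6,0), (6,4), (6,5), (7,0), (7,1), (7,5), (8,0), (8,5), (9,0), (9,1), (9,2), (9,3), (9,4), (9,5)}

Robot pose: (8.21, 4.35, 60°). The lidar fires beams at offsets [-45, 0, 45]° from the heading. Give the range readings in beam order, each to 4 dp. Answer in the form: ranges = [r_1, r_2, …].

ranges = [0.8179, 0.7506, 0.6729]

beam 1: φ=-45°, α=15°
  direction (0.9659, 0.2588); cell (8,4); t to first gridline: x 0.8179, y 2.5114 (then +1.0353 / +3.8637)
    (9,4) via x @ 0.8179  # hit
  → r_1 = 0.8179
beam 2: φ=0°, α=60°
  direction (0.5000, 0.8660); cell (8,4); t to first gridline: x 1.5800, y 0.7506 (then +2.0000 / +1.1547)
    (8,5) via y @ 0.7506  # hit
  → r_2 = 0.7506
beam 3: φ=45°, α=105°
  direction (-0.2588, 0.9659); cell (8,4); t to first gridline: x 0.8114, y 0.6729 (then +3.8637 / +1.0353)
    (8,5) via y @ 0.6729  # hit
  → r_3 = 0.6729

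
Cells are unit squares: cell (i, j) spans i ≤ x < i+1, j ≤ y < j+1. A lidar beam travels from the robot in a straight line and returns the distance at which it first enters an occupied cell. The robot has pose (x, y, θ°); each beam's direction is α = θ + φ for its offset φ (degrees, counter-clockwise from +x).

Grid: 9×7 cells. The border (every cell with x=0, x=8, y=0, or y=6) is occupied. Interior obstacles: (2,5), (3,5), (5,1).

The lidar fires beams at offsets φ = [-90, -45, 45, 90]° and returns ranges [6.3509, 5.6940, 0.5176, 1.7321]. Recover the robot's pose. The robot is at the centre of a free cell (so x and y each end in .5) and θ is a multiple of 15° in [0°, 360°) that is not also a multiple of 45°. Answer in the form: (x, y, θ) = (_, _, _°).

Enumerate (i+0.5, j+0.5, θ) over the 32 free cells and 16 admissible headings. For each, cast all 4 beams and compare to the given ranges.
  (7.5, 4.5, 165°): beam 1 = 1.5529 ≠ 6.3509 ✗
  (6.5, 5.5, 195°): beam 1 = 0.5176 ≠ 6.3509 ✗
  (7.5, 2.5, 150°): beam 1 = 1.0000 ≠ 6.3509 ✗
  (3.5, 4.5, 15°): beam 1 = 3.6235 ≠ 6.3509 ✗
  (7.5, 5.5, 300°): beam 1 = 7.5056 ≠ 6.3509 ✗
  …
  (2.5, 4.5, 60°): r_1=6.3509, r_2=5.6940, r_3=0.5176, r_4=1.7321 — all match ✓
Only this pose fits every beam.

(x, y, θ) = (2.5, 4.5, 60°)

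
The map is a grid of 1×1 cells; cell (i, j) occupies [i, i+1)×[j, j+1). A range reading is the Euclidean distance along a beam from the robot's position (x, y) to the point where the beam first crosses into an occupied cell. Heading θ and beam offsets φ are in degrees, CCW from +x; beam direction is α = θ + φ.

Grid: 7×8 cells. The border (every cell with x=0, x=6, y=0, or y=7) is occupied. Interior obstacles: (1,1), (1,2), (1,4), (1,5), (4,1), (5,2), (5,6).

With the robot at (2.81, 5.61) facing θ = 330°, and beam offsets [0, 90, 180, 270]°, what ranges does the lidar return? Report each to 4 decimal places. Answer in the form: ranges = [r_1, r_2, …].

ranges = [3.6835, 1.6050, 2.0900, 1.6200]

beam 1: φ=0°, α=330°
  direction (0.8660, -0.5000); cell (2,5); t to first gridline: x 0.2194, y 1.2200 (then +1.1547 / +2.0000)
    (3,5) via x @ 0.2194
    (3,4) via y @ 1.2200
    (4,4) via x @ 1.3741
    (5,4) via x @ 2.5288
    (5,3) via y @ 3.2200
    (6,3) via x @ 3.6835  # hit
  → r_1 = 3.6835
beam 2: φ=90°, α=60°
  direction (0.5000, 0.8660); cell (2,5); t to first gridline: x 0.3800, y 0.4503 (then +2.0000 / +1.1547)
    (3,5) via x @ 0.3800
    (3,6) via y @ 0.4503
    (3,7) via y @ 1.6050  # hit
  → r_2 = 1.6050
beam 3: φ=180°, α=150°
  direction (-0.8660, 0.5000); cell (2,5); t to first gridline: x 0.9353, y 0.7800 (then +1.1547 / +2.0000)
    (2,6) via y @ 0.7800
    (1,6) via x @ 0.9353
    (0,6) via x @ 2.0900  # hit
  → r_3 = 2.0900
beam 4: φ=270°, α=240°
  direction (-0.5000, -0.8660); cell (2,5); t to first gridline: x 1.6200, y 0.7044 (then +2.0000 / +1.1547)
    (2,4) via y @ 0.7044
    (1,4) via x @ 1.6200  # hit
  → r_4 = 1.6200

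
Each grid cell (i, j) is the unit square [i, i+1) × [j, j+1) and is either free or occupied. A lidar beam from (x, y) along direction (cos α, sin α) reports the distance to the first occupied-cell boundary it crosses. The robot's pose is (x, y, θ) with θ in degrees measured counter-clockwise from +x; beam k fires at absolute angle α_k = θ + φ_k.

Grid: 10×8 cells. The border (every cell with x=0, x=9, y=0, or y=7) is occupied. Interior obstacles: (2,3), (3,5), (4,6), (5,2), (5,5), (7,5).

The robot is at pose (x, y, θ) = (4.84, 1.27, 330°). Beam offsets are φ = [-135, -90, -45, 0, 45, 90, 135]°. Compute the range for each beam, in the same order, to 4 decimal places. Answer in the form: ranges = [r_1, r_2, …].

beam 1: φ=-135°, α=195°
  cosα=-0.9659 sinα=-0.2588 | (4,1) | tMaxX 0.8696 tMaxY 1.0432 | tΔX 1.0353 tΔY 3.8637
    t=0.8696 [x] (3,1)
    t=1.0432 [y] (3,0) — stop
  → r_1 = 1.0432
beam 2: φ=-90°, α=240°
  cosα=-0.5000 sinα=-0.8660 | (4,1) | tMaxX 1.6800 tMaxY 0.3118 | tΔX 2.0000 tΔY 1.1547
    t=0.3118 [y] (4,0) — stop
  → r_2 = 0.3118
beam 3: φ=-45°, α=285°
  cosα=0.2588 sinα=-0.9659 | (4,1) | tMaxX 0.6182 tMaxY 0.2795 | tΔX 3.8637 tΔY 1.0353
    t=0.2795 [y] (4,0) — stop
  → r_3 = 0.2795
beam 4: φ=0°, α=330°
  cosα=0.8660 sinα=-0.5000 | (4,1) | tMaxX 0.1848 tMaxY 0.5400 | tΔX 1.1547 tΔY 2.0000
    t=0.1848 [x] (5,1)
    t=0.5400 [y] (5,0) — stop
  → r_4 = 0.5400
beam 5: φ=45°, α=15°
  cosα=0.9659 sinα=0.2588 | (4,1) | tMaxX 0.1656 tMaxY 2.8205 | tΔX 1.0353 tΔY 3.8637
    t=0.1656 [x] (5,1)
    t=1.2009 [x] (6,1)
    t=2.2362 [x] (7,1)
    t=2.8205 [y] (7,2)
    t=3.2715 [x] (8,2)
    t=4.3067 [x] (9,2) — stop
  → r_5 = 4.3067
beam 6: φ=90°, α=60°
  cosα=0.5000 sinα=0.8660 | (4,1) | tMaxX 0.3200 tMaxY 0.8429 | tΔX 2.0000 tΔY 1.1547
    t=0.3200 [x] (5,1)
    t=0.8429 [y] (5,2) — stop
  → r_6 = 0.8429
beam 7: φ=135°, α=105°
  cosα=-0.2588 sinα=0.9659 | (4,1) | tMaxX 3.2455 tMaxY 0.7558 | tΔX 3.8637 tΔY 1.0353
    t=0.7558 [y] (4,2)
    t=1.7910 [y] (4,3)
    t=2.8263 [y] (4,4)
    t=3.2455 [x] (3,4)
    t=3.8616 [y] (3,5) — stop
  → r_7 = 3.8616

ranges = [1.0432, 0.3118, 0.2795, 0.5400, 4.3067, 0.8429, 3.8616]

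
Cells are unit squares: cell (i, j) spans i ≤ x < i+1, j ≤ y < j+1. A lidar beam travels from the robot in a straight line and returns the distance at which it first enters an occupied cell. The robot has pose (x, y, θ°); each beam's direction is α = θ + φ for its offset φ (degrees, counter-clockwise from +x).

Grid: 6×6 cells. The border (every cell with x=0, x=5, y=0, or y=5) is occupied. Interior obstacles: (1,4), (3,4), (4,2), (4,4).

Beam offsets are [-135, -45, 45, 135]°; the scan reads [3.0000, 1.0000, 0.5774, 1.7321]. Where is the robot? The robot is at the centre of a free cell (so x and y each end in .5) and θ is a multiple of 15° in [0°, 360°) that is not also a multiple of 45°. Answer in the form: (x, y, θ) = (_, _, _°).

(x, y, θ) = (1.5, 2.5, 165°)

The pose lattice has 12·16 = 192 candidates. Test each by forward raycasting.
  (3.5, 2.5, 240°): beam 1 = 1.5529 ≠ 3.0000 ✗
  (3.5, 3.5, 120°): beam 1 = 1.5529 ≠ 3.0000 ✗
  (4.5, 3.5, 195°): beam 1 = 0.5774 ≠ 3.0000 ✗
  (3.5, 2.5, 30°): beam 1 = 1.5529 ≠ 3.0000 ✗
  (3.5, 1.5, 75°): beam 1 = 0.5774 ≠ 3.0000 ✗
  …
  (1.5, 2.5, 165°): r_1=3.0000, r_2=1.0000, r_3=0.5774, r_4=1.7321 — all match ✓
No second candidate reproduces the full scan.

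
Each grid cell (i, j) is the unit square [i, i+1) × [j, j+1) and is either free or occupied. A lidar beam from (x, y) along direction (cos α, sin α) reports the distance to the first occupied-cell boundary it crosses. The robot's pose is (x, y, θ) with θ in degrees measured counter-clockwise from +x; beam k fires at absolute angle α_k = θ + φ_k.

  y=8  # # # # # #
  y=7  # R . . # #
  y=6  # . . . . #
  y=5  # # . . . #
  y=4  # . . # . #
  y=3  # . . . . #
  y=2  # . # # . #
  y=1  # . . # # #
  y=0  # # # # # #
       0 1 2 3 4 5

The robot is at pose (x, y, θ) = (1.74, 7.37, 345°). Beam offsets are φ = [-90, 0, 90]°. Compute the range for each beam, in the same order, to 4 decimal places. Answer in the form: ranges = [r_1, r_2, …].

ranges = [1.4183, 3.3750, 0.6522]

beam 1: φ=-90°, α=255°
  direction (-0.2588, -0.9659); cell (1,7); t to first gridline: x 2.8591, y 0.3831 (then +3.8637 / +1.0353)
    (1,6) via y @ 0.3831
    (1,5) via y @ 1.4183  # hit
  → r_1 = 1.4183
beam 2: φ=0°, α=345°
  direction (0.9659, -0.2588); cell (1,7); t to first gridline: x 0.2692, y 1.4296 (then +1.0353 / +3.8637)
    (2,7) via x @ 0.2692
    (3,7) via x @ 1.3044
    (3,6) via y @ 1.4296
    (4,6) via x @ 2.3397
    (5,6) via x @ 3.3750  # hit
  → r_2 = 3.3750
beam 3: φ=90°, α=75°
  direction (0.2588, 0.9659); cell (1,7); t to first gridline: x 1.0046, y 0.6522 (then +3.8637 / +1.0353)
    (1,8) via y @ 0.6522  # hit
  → r_3 = 0.6522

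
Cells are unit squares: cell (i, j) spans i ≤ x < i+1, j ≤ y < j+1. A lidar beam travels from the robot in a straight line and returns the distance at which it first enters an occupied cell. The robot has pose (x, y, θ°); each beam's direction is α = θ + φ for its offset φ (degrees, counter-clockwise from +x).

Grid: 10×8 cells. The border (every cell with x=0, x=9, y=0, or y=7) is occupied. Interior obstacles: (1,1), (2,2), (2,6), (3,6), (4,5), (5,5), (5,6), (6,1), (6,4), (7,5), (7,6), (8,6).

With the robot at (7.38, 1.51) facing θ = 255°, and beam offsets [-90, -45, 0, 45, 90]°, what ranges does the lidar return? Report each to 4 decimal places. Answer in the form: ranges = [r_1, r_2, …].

beam 1: φ=-90°, α=165°
  d=(-0.9659,0.2588)  start (7,1)  tX=0.3934 tY=1.8932  stride 1/|dx|=1.0353 1/|dy|=3.8637
    cross x-line → (6,1), t=0.3934 (wall)
  → r_1 = 0.3934
beam 2: φ=-45°, α=210°
  d=(-0.8660,-0.5000)  start (7,1)  tX=0.4388 tY=1.0200  stride 1/|dx|=1.1547 1/|dy|=2.0000
    cross x-line → (6,1), t=0.4388 (wall)
  → r_2 = 0.4388
beam 3: φ=0°, α=255°
  d=(-0.2588,-0.9659)  start (7,1)  tX=1.4682 tY=0.5280  stride 1/|dx|=3.8637 1/|dy|=1.0353
    cross y-line → (7,0), t=0.5280 (wall)
  → r_3 = 0.5280
beam 4: φ=45°, α=300°
  d=(0.5000,-0.8660)  start (7,1)  tX=1.2400 tY=0.5889  stride 1/|dx|=2.0000 1/|dy|=1.1547
    cross y-line → (7,0), t=0.5889 (wall)
  → r_4 = 0.5889
beam 5: φ=90°, α=345°
  d=(0.9659,-0.2588)  start (7,1)  tX=0.6419 tY=1.9705  stride 1/|dx|=1.0353 1/|dy|=3.8637
    cross x-line → (8,1), t=0.6419
    cross x-line → (9,1), t=1.6771 (wall)
  → r_5 = 1.6771

ranges = [0.3934, 0.4388, 0.5280, 0.5889, 1.6771]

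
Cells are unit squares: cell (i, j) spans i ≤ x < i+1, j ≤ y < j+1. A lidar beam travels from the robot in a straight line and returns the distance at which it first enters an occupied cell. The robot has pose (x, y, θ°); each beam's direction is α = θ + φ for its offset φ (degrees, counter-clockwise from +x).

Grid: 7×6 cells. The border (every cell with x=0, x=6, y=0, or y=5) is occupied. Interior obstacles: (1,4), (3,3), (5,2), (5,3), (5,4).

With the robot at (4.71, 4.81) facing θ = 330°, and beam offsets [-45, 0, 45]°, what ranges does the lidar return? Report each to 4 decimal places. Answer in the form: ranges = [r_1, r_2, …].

ranges = [1.1205, 0.3349, 0.3002]

beam 1: φ=-45°, α=285°
  cosα=0.2588 sinα=-0.9659 | (4,4) | tMaxX 1.1205 tMaxY 0.8386 | tΔX 3.8637 tΔY 1.0353
    t=0.8386 [y] (4,3)
    t=1.1205 [x] (5,3) — stop
  → r_1 = 1.1205
beam 2: φ=0°, α=330°
  cosα=0.8660 sinα=-0.5000 | (4,4) | tMaxX 0.3349 tMaxY 1.6200 | tΔX 1.1547 tΔY 2.0000
    t=0.3349 [x] (5,4) — stop
  → r_2 = 0.3349
beam 3: φ=45°, α=15°
  cosα=0.9659 sinα=0.2588 | (4,4) | tMaxX 0.3002 tMaxY 0.7341 | tΔX 1.0353 tΔY 3.8637
    t=0.3002 [x] (5,4) — stop
  → r_3 = 0.3002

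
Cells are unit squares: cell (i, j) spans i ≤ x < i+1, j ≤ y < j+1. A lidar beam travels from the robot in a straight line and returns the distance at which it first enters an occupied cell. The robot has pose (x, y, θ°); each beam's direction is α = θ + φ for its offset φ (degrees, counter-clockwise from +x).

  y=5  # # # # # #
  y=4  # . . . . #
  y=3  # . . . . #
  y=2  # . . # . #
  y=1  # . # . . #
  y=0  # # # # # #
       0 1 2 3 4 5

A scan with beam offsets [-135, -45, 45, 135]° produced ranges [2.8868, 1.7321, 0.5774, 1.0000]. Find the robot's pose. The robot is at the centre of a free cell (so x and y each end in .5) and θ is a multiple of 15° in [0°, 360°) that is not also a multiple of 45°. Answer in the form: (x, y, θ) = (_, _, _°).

Enumerate (i+0.5, j+0.5, θ) over the 14 free cells and 16 admissible headings. For each, cast all 4 beams and compare to the given ranges.
  (2.5, 3.5, 30°): beam 1 = 1.5529 ≠ 2.8868 ✗
  (1.5, 2.5, 345°): beam 1 = 0.5774 ≠ 2.8868 ✗
  (4.5, 4.5, 300°): beam 1 = 1.9319 ≠ 2.8868 ✗
  (4.5, 3.5, 60°): beam 1 = 1.9319 ≠ 2.8868 ✗
  (4.5, 2.5, 255°): beam 2 = 0.5774 ≠ 1.7321 ✗
  …
  (3.5, 4.5, 15°): r_1=2.8868, r_2=1.7321, r_3=0.5774, r_4=1.0000 — all match ✓
Unique over the lattice → pose = (3.5, 4.5, 15°).

(x, y, θ) = (3.5, 4.5, 15°)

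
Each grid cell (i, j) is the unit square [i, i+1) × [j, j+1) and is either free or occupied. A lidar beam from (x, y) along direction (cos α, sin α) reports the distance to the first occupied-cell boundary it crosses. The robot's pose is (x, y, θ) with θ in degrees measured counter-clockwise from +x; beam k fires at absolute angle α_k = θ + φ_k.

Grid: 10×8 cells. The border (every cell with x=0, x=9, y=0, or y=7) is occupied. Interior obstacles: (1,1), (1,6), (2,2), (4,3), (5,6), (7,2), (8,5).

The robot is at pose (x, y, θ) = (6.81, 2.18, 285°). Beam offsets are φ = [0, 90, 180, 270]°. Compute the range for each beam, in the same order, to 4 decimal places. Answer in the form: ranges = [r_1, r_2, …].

beam 1: φ=0°, α=285°
  direction (0.2588, -0.9659); cell (6,2); t to first gridline: x 0.7341, y 0.1863 (then +3.8637 / +1.0353)
    (6,1) via y @ 0.1863
    (7,1) via x @ 0.7341
    (7,0) via y @ 1.2216  # hit
  → r_1 = 1.2216
beam 2: φ=90°, α=15°
  direction (0.9659, 0.2588); cell (6,2); t to first gridline: x 0.1967, y 3.1682 (then +1.0353 / +3.8637)
    (7,2) via x @ 0.1967  # hit
  → r_2 = 0.1967
beam 3: φ=180°, α=105°
  direction (-0.2588, 0.9659); cell (6,2); t to first gridline: x 3.1296, y 0.8489 (then +3.8637 / +1.0353)
    (6,3) via y @ 0.8489
    (6,4) via y @ 1.8842
    (6,5) via y @ 2.9195
    (5,5) via x @ 3.1296
    (5,6) via y @ 3.9548  # hit
  → r_3 = 3.9548
beam 4: φ=270°, α=195°
  direction (-0.9659, -0.2588); cell (6,2); t to first gridline: x 0.8386, y 0.6955 (then +1.0353 / +3.8637)
    (6,1) via y @ 0.6955
    (5,1) via x @ 0.8386
    (4,1) via x @ 1.8738
    (3,1) via x @ 2.9091
    (2,1) via x @ 3.9444
    (2,0) via y @ 4.5592  # hit
  → r_4 = 4.5592

ranges = [1.2216, 0.1967, 3.9548, 4.5592]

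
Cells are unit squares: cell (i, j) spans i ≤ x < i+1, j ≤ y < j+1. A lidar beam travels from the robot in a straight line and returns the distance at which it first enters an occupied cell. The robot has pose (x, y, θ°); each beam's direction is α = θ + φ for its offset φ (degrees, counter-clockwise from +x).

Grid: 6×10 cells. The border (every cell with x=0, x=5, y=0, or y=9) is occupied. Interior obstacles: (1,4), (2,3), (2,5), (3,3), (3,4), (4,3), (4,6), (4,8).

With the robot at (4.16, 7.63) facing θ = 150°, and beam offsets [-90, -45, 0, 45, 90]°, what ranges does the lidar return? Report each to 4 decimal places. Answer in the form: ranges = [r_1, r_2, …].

beam 1: φ=-90°, α=60°
  dir = (cos 60°, sin 60°) = (0.5000, 0.8660); from cell (4,7)
  next x-line at t=1.6800, next y-line at t=0.4272; Δt_x=2.0000, Δt_y=1.1547
    y: enter (4,8) at t=0.4272 ← occupied
  → r_1 = 0.4272
beam 2: φ=-45°, α=105°
  dir = (cos 105°, sin 105°) = (-0.2588, 0.9659); from cell (4,7)
  next x-line at t=0.6182, next y-line at t=0.3831; Δt_x=3.8637, Δt_y=1.0353
    y: enter (4,8) at t=0.3831 ← occupied
  → r_2 = 0.3831
beam 3: φ=0°, α=150°
  dir = (cos 150°, sin 150°) = (-0.8660, 0.5000); from cell (4,7)
  next x-line at t=0.1848, next y-line at t=0.7400; Δt_x=1.1547, Δt_y=2.0000
    x: enter (3,7) at t=0.1848
    y: enter (3,8) at t=0.7400
    x: enter (2,8) at t=1.3395
    x: enter (1,8) at t=2.4942
    y: enter (1,9) at t=2.7400 ← occupied
  → r_3 = 2.7400
beam 4: φ=45°, α=195°
  dir = (cos 195°, sin 195°) = (-0.9659, -0.2588); from cell (4,7)
  next x-line at t=0.1656, next y-line at t=2.4341; Δt_x=1.0353, Δt_y=3.8637
    x: enter (3,7) at t=0.1656
    x: enter (2,7) at t=1.2009
    x: enter (1,7) at t=2.2362
    y: enter (1,6) at t=2.4341
    x: enter (0,6) at t=3.2715 ← occupied
  → r_4 = 3.2715
beam 5: φ=90°, α=240°
  dir = (cos 240°, sin 240°) = (-0.5000, -0.8660); from cell (4,7)
  next x-line at t=0.3200, next y-line at t=0.7275; Δt_x=2.0000, Δt_y=1.1547
    x: enter (3,7) at t=0.3200
    y: enter (3,6) at t=0.7275
    y: enter (3,5) at t=1.8822
    x: enter (2,5) at t=2.3200 ← occupied
  → r_5 = 2.3200

ranges = [0.4272, 0.3831, 2.7400, 3.2715, 2.3200]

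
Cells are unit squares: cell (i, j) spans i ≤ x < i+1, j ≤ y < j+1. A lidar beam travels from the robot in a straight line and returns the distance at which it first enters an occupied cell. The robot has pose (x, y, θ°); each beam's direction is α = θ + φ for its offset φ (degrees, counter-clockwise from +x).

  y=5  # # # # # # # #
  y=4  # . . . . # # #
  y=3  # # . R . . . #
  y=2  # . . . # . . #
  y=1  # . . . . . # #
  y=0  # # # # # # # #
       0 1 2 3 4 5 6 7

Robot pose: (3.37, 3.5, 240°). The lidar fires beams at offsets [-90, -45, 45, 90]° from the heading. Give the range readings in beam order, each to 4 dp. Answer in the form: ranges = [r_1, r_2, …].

ranges = [2.7366, 1.4183, 2.5882, 1.0000]

beam 1: φ=-90°, α=150°
  d=(-0.8660,0.5000)  start (3,3)  tX=0.4272 tY=1.0000  stride 1/|dx|=1.1547 1/|dy|=2.0000
    cross x-line → (2,3), t=0.4272
    cross y-line → (2,4), t=1.0000
    cross x-line → (1,4), t=1.5819
    cross x-line → (0,4), t=2.7366 (wall)
  → r_1 = 2.7366
beam 2: φ=-45°, α=195°
  d=(-0.9659,-0.2588)  start (3,3)  tX=0.3831 tY=1.9319  stride 1/|dx|=1.0353 1/|dy|=3.8637
    cross x-line → (2,3), t=0.3831
    cross x-line → (1,3), t=1.4183 (wall)
  → r_2 = 1.4183
beam 3: φ=45°, α=285°
  d=(0.2588,-0.9659)  start (3,3)  tX=2.4341 tY=0.5176  stride 1/|dx|=3.8637 1/|dy|=1.0353
    cross y-line → (3,2), t=0.5176
    cross y-line → (3,1), t=1.5529
    cross x-line → (4,1), t=2.4341
    cross y-line → (4,0), t=2.5882 (wall)
  → r_3 = 2.5882
beam 4: φ=90°, α=330°
  d=(0.8660,-0.5000)  start (3,3)  tX=0.7275 tY=1.0000  stride 1/|dx|=1.1547 1/|dy|=2.0000
    cross x-line → (4,3), t=0.7275
    cross y-line → (4,2), t=1.0000 (wall)
  → r_4 = 1.0000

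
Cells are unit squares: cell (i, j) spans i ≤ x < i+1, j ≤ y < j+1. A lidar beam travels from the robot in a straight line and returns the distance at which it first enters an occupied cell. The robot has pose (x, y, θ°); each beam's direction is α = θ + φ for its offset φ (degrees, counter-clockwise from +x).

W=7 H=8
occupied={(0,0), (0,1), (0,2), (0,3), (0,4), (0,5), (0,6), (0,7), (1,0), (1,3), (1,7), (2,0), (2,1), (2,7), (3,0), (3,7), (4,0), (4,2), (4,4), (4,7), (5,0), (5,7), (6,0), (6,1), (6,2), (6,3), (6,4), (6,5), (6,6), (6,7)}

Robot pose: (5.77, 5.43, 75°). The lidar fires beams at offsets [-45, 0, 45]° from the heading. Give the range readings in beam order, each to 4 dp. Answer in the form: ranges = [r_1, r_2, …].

beam 1: φ=-45°, α=30°
  d=(0.8660,0.5000)  start (5,5)  tX=0.2656 tY=1.1400  stride 1/|dx|=1.1547 1/|dy|=2.0000
    cross x-line → (6,5), t=0.2656 (wall)
  → r_1 = 0.2656
beam 2: φ=0°, α=75°
  d=(0.2588,0.9659)  start (5,5)  tX=0.8887 tY=0.5901  stride 1/|dx|=3.8637 1/|dy|=1.0353
    cross y-line → (5,6), t=0.5901
    cross x-line → (6,6), t=0.8887 (wall)
  → r_2 = 0.8887
beam 3: φ=45°, α=120°
  d=(-0.5000,0.8660)  start (5,5)  tX=1.5400 tY=0.6582  stride 1/|dx|=2.0000 1/|dy|=1.1547
    cross y-line → (5,6), t=0.6582
    cross x-line → (4,6), t=1.5400
    cross y-line → (4,7), t=1.8129 (wall)
  → r_3 = 1.8129

ranges = [0.2656, 0.8887, 1.8129]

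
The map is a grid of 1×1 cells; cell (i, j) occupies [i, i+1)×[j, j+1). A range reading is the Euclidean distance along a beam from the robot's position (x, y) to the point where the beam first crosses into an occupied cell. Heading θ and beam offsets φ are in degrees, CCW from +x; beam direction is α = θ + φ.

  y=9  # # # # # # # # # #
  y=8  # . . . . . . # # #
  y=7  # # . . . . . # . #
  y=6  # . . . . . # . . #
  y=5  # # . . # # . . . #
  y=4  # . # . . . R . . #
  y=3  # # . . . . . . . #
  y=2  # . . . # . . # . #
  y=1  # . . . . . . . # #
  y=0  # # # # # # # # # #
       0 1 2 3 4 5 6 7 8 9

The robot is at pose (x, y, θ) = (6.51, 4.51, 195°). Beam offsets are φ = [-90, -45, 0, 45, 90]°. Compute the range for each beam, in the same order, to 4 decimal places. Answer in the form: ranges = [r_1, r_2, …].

ranges = [1.5426, 0.9800, 4.6691, 4.0530, 1.8932]

beam 1: φ=-90°, α=105°
  d=(-0.2588,0.9659)  start (6,4)  tX=1.9705 tY=0.5073  stride 1/|dx|=3.8637 1/|dy|=1.0353
    cross y-line → (6,5), t=0.5073
    cross y-line → (6,6), t=1.5426 (wall)
  → r_1 = 1.5426
beam 2: φ=-45°, α=150°
  d=(-0.8660,0.5000)  start (6,4)  tX=0.5889 tY=0.9800  stride 1/|dx|=1.1547 1/|dy|=2.0000
    cross x-line → (5,4), t=0.5889
    cross y-line → (5,5), t=0.9800 (wall)
  → r_2 = 0.9800
beam 3: φ=0°, α=195°
  d=(-0.9659,-0.2588)  start (6,4)  tX=0.5280 tY=1.9705  stride 1/|dx|=1.0353 1/|dy|=3.8637
    cross x-line → (5,4), t=0.5280
    cross x-line → (4,4), t=1.5633
    cross y-line → (4,3), t=1.9705
    cross x-line → (3,3), t=2.5985
    cross x-line → (2,3), t=3.6338
    cross x-line → (1,3), t=4.6691 (wall)
  → r_3 = 4.6691
beam 4: φ=45°, α=240°
  d=(-0.5000,-0.8660)  start (6,4)  tX=1.0200 tY=0.5889  stride 1/|dx|=2.0000 1/|dy|=1.1547
    cross y-line → (6,3), t=0.5889
    cross x-line → (5,3), t=1.0200
    cross y-line → (5,2), t=1.7436
    cross y-line → (5,1), t=2.8983
    cross x-line → (4,1), t=3.0200
    cross y-line → (4,0), t=4.0530 (wall)
  → r_4 = 4.0530
beam 5: φ=90°, α=285°
  d=(0.2588,-0.9659)  start (6,4)  tX=1.8932 tY=0.5280  stride 1/|dx|=3.8637 1/|dy|=1.0353
    cross y-line → (6,3), t=0.5280
    cross y-line → (6,2), t=1.5633
    cross x-line → (7,2), t=1.8932 (wall)
  → r_5 = 1.8932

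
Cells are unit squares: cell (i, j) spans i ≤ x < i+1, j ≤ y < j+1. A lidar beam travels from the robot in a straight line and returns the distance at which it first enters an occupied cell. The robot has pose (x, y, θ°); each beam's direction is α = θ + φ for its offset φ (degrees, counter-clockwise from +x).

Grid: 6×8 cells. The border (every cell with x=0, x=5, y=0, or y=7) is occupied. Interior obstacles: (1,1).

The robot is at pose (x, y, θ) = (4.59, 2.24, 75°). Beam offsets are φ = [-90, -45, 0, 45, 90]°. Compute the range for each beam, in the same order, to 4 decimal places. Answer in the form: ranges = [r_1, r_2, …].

beam 1: φ=-90°, α=345°
  cosα=0.9659 sinα=-0.2588 | (4,2) | tMaxX 0.4245 tMaxY 0.9273 | tΔX 1.0353 tΔY 3.8637
    t=0.4245 [x] (5,2) — stop
  → r_1 = 0.4245
beam 2: φ=-45°, α=30°
  cosα=0.8660 sinα=0.5000 | (4,2) | tMaxX 0.4734 tMaxY 1.5200 | tΔX 1.1547 tΔY 2.0000
    t=0.4734 [x] (5,2) — stop
  → r_2 = 0.4734
beam 3: φ=0°, α=75°
  cosα=0.2588 sinα=0.9659 | (4,2) | tMaxX 1.5841 tMaxY 0.7868 | tΔX 3.8637 tΔY 1.0353
    t=0.7868 [y] (4,3)
    t=1.5841 [x] (5,3) — stop
  → r_3 = 1.5841
beam 4: φ=45°, α=120°
  cosα=-0.5000 sinα=0.8660 | (4,2) | tMaxX 1.1800 tMaxY 0.8776 | tΔX 2.0000 tΔY 1.1547
    t=0.8776 [y] (4,3)
    t=1.1800 [x] (3,3)
    t=2.0323 [y] (3,4)
    t=3.1800 [x] (2,4)
    t=3.1870 [y] (2,5)
    t=4.3417 [y] (2,6)
    t=5.1800 [x] (1,6)
    t=5.4964 [y] (1,7) — stop
  → r_4 = 5.4964
beam 5: φ=90°, α=165°
  cosα=-0.9659 sinα=0.2588 | (4,2) | tMaxX 0.6108 tMaxY 2.9364 | tΔX 1.0353 tΔY 3.8637
    t=0.6108 [x] (3,2)
    t=1.6461 [x] (2,2)
    t=2.6814 [x] (1,2)
    t=2.9364 [y] (1,3)
    t=3.7166 [x] (0,3) — stop
  → r_5 = 3.7166

ranges = [0.4245, 0.4734, 1.5841, 5.4964, 3.7166]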